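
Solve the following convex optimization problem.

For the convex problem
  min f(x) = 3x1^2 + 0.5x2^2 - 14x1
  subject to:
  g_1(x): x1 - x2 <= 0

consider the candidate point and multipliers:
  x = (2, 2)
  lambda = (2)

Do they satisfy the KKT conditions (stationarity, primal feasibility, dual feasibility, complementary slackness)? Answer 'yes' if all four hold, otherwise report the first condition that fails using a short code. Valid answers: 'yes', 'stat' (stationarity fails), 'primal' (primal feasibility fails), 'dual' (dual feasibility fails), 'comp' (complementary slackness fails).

Gradient of f: grad f(x) = Q x + c = (-2, 2)
Constraint values g_i(x) = a_i^T x - b_i:
  g_1((2, 2)) = 0
Stationarity residual: grad f(x) + sum_i lambda_i a_i = (0, 0)
  -> stationarity OK
Primal feasibility (all g_i <= 0): OK
Dual feasibility (all lambda_i >= 0): OK
Complementary slackness (lambda_i * g_i(x) = 0 for all i): OK

Verdict: yes, KKT holds.

yes


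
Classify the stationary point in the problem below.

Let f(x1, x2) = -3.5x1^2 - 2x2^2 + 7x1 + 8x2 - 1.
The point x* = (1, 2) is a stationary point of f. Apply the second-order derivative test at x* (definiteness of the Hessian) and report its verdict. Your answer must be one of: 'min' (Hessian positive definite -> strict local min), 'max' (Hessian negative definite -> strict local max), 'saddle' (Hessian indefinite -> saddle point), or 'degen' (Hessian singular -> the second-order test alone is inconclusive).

Compute the Hessian H = grad^2 f:
  H = [[-7, 0], [0, -4]]
Verify stationarity: grad f(x*) = H x* + g = (0, 0).
Eigenvalues of H: -7, -4.
Both eigenvalues < 0, so H is negative definite -> x* is a strict local max.

max


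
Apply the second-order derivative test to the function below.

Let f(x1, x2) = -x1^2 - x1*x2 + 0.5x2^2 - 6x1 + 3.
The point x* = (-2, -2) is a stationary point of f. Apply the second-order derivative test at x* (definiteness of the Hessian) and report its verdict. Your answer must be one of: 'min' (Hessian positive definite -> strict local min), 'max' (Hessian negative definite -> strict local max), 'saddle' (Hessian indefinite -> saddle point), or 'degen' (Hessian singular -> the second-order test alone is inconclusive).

Compute the Hessian H = grad^2 f:
  H = [[-2, -1], [-1, 1]]
Verify stationarity: grad f(x*) = H x* + g = (0, 0).
Eigenvalues of H: -2.3028, 1.3028.
Eigenvalues have mixed signs, so H is indefinite -> x* is a saddle point.

saddle


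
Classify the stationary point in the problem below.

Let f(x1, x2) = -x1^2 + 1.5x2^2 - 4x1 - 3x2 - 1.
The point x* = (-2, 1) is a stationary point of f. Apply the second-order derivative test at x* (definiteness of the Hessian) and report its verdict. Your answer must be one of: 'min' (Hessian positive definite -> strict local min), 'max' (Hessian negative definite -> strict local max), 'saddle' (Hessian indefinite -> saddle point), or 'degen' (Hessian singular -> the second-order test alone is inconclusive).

Compute the Hessian H = grad^2 f:
  H = [[-2, 0], [0, 3]]
Verify stationarity: grad f(x*) = H x* + g = (0, 0).
Eigenvalues of H: -2, 3.
Eigenvalues have mixed signs, so H is indefinite -> x* is a saddle point.

saddle


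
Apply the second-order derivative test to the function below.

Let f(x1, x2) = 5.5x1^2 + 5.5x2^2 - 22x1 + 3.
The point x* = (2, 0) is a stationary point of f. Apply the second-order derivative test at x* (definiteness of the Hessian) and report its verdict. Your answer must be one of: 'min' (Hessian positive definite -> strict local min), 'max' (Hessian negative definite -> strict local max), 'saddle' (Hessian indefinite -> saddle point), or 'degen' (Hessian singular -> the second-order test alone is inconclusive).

Compute the Hessian H = grad^2 f:
  H = [[11, 0], [0, 11]]
Verify stationarity: grad f(x*) = H x* + g = (0, 0).
Eigenvalues of H: 11, 11.
Both eigenvalues > 0, so H is positive definite -> x* is a strict local min.

min


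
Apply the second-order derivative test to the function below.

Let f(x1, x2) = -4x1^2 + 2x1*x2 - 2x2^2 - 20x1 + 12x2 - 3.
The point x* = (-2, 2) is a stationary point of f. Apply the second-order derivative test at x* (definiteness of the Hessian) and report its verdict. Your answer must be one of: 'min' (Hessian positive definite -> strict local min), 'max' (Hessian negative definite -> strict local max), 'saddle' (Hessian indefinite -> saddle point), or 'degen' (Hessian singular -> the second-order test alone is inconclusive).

Compute the Hessian H = grad^2 f:
  H = [[-8, 2], [2, -4]]
Verify stationarity: grad f(x*) = H x* + g = (0, 0).
Eigenvalues of H: -8.8284, -3.1716.
Both eigenvalues < 0, so H is negative definite -> x* is a strict local max.

max


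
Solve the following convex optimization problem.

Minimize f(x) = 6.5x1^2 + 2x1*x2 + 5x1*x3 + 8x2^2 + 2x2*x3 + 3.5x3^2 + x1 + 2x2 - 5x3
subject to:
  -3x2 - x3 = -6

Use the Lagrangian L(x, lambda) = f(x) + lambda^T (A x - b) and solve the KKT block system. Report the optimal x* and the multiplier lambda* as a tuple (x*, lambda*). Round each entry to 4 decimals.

Form the Lagrangian:
  L(x, lambda) = (1/2) x^T Q x + c^T x + lambda^T (A x - b)
Stationarity (grad_x L = 0): Q x + c + A^T lambda = 0.
Primal feasibility: A x = b.

This gives the KKT block system:
  [ Q   A^T ] [ x     ]   [-c ]
  [ A    0  ] [ lambda ] = [ b ]

Solving the linear system:
  x*      = (-1.1624, 1.2222, 2.3333)
  lambda* = (7.9658)
  f(x*)   = 18.7051

x* = (-1.1624, 1.2222, 2.3333), lambda* = (7.9658)


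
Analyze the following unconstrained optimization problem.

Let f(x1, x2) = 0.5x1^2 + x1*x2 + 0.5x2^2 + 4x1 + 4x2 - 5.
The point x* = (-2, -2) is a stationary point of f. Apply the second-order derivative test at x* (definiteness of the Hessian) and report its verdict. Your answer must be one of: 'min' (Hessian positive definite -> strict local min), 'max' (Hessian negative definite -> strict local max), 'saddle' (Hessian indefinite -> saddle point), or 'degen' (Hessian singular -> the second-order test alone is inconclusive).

Compute the Hessian H = grad^2 f:
  H = [[1, 1], [1, 1]]
Verify stationarity: grad f(x*) = H x* + g = (0, 0).
Eigenvalues of H: 0, 2.
H has a zero eigenvalue (singular; positive semidefinite but not definite), so H is neither positive definite, negative definite, nor indefinite. The second-order test alone is inconclusive -> degen.
(Indeed, f is constant along the null direction of H through x*, so x* is not a strict local extremum.)

degen


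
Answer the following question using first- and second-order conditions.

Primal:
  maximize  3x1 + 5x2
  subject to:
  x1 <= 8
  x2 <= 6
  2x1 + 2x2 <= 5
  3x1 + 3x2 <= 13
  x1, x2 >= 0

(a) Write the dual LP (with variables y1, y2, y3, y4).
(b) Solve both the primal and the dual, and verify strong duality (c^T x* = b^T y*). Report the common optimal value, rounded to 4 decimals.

The standard primal-dual pair for 'max c^T x s.t. A x <= b, x >= 0' is:
  Dual:  min b^T y  s.t.  A^T y >= c,  y >= 0.

So the dual LP is:
  minimize  8y1 + 6y2 + 5y3 + 13y4
  subject to:
    y1 + 2y3 + 3y4 >= 3
    y2 + 2y3 + 3y4 >= 5
    y1, y2, y3, y4 >= 0

Solving the primal: x* = (0, 2.5).
  primal value c^T x* = 12.5.
Solving the dual: y* = (0, 0, 2.5, 0).
  dual value b^T y* = 12.5.
Strong duality: c^T x* = b^T y*. Confirmed.

12.5


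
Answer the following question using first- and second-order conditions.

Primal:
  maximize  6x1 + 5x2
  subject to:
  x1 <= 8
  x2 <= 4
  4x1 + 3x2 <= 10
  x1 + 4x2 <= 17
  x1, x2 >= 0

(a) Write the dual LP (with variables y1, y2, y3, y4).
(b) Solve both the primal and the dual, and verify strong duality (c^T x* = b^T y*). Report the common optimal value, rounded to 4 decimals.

The standard primal-dual pair for 'max c^T x s.t. A x <= b, x >= 0' is:
  Dual:  min b^T y  s.t.  A^T y >= c,  y >= 0.

So the dual LP is:
  minimize  8y1 + 4y2 + 10y3 + 17y4
  subject to:
    y1 + 4y3 + y4 >= 6
    y2 + 3y3 + 4y4 >= 5
    y1, y2, y3, y4 >= 0

Solving the primal: x* = (0, 3.3333).
  primal value c^T x* = 16.6667.
Solving the dual: y* = (0, 0, 1.6667, 0).
  dual value b^T y* = 16.6667.
Strong duality: c^T x* = b^T y*. Confirmed.

16.6667


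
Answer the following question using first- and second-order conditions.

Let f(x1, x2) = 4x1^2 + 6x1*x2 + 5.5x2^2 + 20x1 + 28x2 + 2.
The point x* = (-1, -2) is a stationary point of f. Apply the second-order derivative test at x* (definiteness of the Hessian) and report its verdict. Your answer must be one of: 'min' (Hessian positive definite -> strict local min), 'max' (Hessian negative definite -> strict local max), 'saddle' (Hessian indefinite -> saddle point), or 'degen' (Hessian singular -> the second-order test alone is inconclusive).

Compute the Hessian H = grad^2 f:
  H = [[8, 6], [6, 11]]
Verify stationarity: grad f(x*) = H x* + g = (0, 0).
Eigenvalues of H: 3.3153, 15.6847.
Both eigenvalues > 0, so H is positive definite -> x* is a strict local min.

min


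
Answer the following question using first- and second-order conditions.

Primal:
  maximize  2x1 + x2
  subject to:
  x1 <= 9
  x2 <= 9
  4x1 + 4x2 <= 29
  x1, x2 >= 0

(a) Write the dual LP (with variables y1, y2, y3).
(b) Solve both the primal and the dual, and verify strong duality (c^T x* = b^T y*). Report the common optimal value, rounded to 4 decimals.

The standard primal-dual pair for 'max c^T x s.t. A x <= b, x >= 0' is:
  Dual:  min b^T y  s.t.  A^T y >= c,  y >= 0.

So the dual LP is:
  minimize  9y1 + 9y2 + 29y3
  subject to:
    y1 + 4y3 >= 2
    y2 + 4y3 >= 1
    y1, y2, y3 >= 0

Solving the primal: x* = (7.25, 0).
  primal value c^T x* = 14.5.
Solving the dual: y* = (0, 0, 0.5).
  dual value b^T y* = 14.5.
Strong duality: c^T x* = b^T y*. Confirmed.

14.5


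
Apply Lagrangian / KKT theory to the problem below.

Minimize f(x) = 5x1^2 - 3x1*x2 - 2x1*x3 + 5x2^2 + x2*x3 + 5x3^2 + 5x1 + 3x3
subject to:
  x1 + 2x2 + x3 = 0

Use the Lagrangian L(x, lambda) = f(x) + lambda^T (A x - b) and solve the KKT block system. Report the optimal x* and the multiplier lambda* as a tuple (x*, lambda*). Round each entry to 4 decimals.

Form the Lagrangian:
  L(x, lambda) = (1/2) x^T Q x + c^T x + lambda^T (A x - b)
Stationarity (grad_x L = 0): Q x + c + A^T lambda = 0.
Primal feasibility: A x = b.

This gives the KKT block system:
  [ Q   A^T ] [ x     ]   [-c ]
  [ A    0  ] [ lambda ] = [ b ]

Solving the linear system:
  x*      = (-0.3011, 0.2614, -0.2216)
  lambda* = (-1.6477)
  f(x*)   = -1.0852

x* = (-0.3011, 0.2614, -0.2216), lambda* = (-1.6477)


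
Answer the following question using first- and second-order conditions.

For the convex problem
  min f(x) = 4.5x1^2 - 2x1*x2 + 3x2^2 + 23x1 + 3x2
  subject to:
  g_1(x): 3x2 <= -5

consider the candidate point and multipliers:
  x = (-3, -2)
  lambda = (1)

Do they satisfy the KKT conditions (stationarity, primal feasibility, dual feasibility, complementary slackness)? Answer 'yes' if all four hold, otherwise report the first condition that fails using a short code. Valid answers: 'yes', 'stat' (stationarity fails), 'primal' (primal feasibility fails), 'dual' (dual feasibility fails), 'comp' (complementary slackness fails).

Gradient of f: grad f(x) = Q x + c = (0, -3)
Constraint values g_i(x) = a_i^T x - b_i:
  g_1((-3, -2)) = -1
Stationarity residual: grad f(x) + sum_i lambda_i a_i = (0, 0)
  -> stationarity OK
Primal feasibility (all g_i <= 0): OK
Dual feasibility (all lambda_i >= 0): OK
Complementary slackness (lambda_i * g_i(x) = 0 for all i): FAILS

Verdict: the first failing condition is complementary_slackness -> comp.

comp


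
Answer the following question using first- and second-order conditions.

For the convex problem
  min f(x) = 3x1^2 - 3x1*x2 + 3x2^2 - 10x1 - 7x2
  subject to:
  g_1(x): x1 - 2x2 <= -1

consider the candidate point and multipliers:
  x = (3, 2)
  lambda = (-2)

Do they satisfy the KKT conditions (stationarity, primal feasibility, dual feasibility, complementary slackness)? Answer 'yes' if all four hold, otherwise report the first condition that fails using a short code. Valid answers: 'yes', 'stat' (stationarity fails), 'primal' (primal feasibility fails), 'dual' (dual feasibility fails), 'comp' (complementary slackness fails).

Gradient of f: grad f(x) = Q x + c = (2, -4)
Constraint values g_i(x) = a_i^T x - b_i:
  g_1((3, 2)) = 0
Stationarity residual: grad f(x) + sum_i lambda_i a_i = (0, 0)
  -> stationarity OK
Primal feasibility (all g_i <= 0): OK
Dual feasibility (all lambda_i >= 0): FAILS
Complementary slackness (lambda_i * g_i(x) = 0 for all i): OK

Verdict: the first failing condition is dual_feasibility -> dual.

dual


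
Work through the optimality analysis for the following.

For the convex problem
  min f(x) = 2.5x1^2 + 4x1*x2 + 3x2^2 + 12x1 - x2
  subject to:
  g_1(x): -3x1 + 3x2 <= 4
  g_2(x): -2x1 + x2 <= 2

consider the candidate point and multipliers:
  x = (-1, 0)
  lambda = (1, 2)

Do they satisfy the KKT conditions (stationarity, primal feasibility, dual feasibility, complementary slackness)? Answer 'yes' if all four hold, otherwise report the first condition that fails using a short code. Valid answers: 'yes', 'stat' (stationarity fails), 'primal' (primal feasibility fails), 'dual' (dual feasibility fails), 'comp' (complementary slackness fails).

Gradient of f: grad f(x) = Q x + c = (7, -5)
Constraint values g_i(x) = a_i^T x - b_i:
  g_1((-1, 0)) = -1
  g_2((-1, 0)) = 0
Stationarity residual: grad f(x) + sum_i lambda_i a_i = (0, 0)
  -> stationarity OK
Primal feasibility (all g_i <= 0): OK
Dual feasibility (all lambda_i >= 0): OK
Complementary slackness (lambda_i * g_i(x) = 0 for all i): FAILS

Verdict: the first failing condition is complementary_slackness -> comp.

comp


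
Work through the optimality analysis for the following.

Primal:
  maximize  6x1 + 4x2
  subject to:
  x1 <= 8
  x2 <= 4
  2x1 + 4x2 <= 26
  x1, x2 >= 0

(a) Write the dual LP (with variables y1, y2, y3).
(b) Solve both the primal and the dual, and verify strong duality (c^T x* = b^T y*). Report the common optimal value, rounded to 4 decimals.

The standard primal-dual pair for 'max c^T x s.t. A x <= b, x >= 0' is:
  Dual:  min b^T y  s.t.  A^T y >= c,  y >= 0.

So the dual LP is:
  minimize  8y1 + 4y2 + 26y3
  subject to:
    y1 + 2y3 >= 6
    y2 + 4y3 >= 4
    y1, y2, y3 >= 0

Solving the primal: x* = (8, 2.5).
  primal value c^T x* = 58.
Solving the dual: y* = (4, 0, 1).
  dual value b^T y* = 58.
Strong duality: c^T x* = b^T y*. Confirmed.

58


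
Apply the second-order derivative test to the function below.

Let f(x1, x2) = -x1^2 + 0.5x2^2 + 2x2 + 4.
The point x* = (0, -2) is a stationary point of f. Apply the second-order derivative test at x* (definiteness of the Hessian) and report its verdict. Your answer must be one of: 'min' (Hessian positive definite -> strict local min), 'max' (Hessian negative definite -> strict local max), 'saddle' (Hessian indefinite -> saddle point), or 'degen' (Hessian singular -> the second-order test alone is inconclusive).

Compute the Hessian H = grad^2 f:
  H = [[-2, 0], [0, 1]]
Verify stationarity: grad f(x*) = H x* + g = (0, 0).
Eigenvalues of H: -2, 1.
Eigenvalues have mixed signs, so H is indefinite -> x* is a saddle point.

saddle


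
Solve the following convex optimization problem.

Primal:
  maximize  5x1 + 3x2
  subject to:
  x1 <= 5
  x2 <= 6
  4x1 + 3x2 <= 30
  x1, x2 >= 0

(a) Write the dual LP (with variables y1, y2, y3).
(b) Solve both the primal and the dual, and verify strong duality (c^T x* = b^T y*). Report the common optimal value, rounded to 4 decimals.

The standard primal-dual pair for 'max c^T x s.t. A x <= b, x >= 0' is:
  Dual:  min b^T y  s.t.  A^T y >= c,  y >= 0.

So the dual LP is:
  minimize  5y1 + 6y2 + 30y3
  subject to:
    y1 + 4y3 >= 5
    y2 + 3y3 >= 3
    y1, y2, y3 >= 0

Solving the primal: x* = (5, 3.3333).
  primal value c^T x* = 35.
Solving the dual: y* = (1, 0, 1).
  dual value b^T y* = 35.
Strong duality: c^T x* = b^T y*. Confirmed.

35


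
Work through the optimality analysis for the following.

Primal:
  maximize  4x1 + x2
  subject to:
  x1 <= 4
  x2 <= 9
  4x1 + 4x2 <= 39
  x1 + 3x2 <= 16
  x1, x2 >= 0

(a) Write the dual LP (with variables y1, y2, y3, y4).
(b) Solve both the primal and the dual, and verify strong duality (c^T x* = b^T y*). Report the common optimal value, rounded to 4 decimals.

The standard primal-dual pair for 'max c^T x s.t. A x <= b, x >= 0' is:
  Dual:  min b^T y  s.t.  A^T y >= c,  y >= 0.

So the dual LP is:
  minimize  4y1 + 9y2 + 39y3 + 16y4
  subject to:
    y1 + 4y3 + y4 >= 4
    y2 + 4y3 + 3y4 >= 1
    y1, y2, y3, y4 >= 0

Solving the primal: x* = (4, 4).
  primal value c^T x* = 20.
Solving the dual: y* = (3.6667, 0, 0, 0.3333).
  dual value b^T y* = 20.
Strong duality: c^T x* = b^T y*. Confirmed.

20


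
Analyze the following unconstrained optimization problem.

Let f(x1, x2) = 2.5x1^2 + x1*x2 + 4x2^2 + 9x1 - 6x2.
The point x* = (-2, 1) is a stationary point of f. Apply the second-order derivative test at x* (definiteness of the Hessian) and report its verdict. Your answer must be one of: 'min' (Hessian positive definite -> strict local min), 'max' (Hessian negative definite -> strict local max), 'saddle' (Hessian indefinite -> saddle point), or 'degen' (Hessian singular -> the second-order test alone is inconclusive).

Compute the Hessian H = grad^2 f:
  H = [[5, 1], [1, 8]]
Verify stationarity: grad f(x*) = H x* + g = (0, 0).
Eigenvalues of H: 4.6972, 8.3028.
Both eigenvalues > 0, so H is positive definite -> x* is a strict local min.

min


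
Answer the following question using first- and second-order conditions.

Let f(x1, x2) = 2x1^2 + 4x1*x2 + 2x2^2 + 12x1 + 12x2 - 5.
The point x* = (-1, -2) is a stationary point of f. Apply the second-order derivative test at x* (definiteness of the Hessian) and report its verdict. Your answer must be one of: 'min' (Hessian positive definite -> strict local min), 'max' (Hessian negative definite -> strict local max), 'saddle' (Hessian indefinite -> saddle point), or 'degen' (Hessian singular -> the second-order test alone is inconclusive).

Compute the Hessian H = grad^2 f:
  H = [[4, 4], [4, 4]]
Verify stationarity: grad f(x*) = H x* + g = (0, 0).
Eigenvalues of H: 0, 8.
H has a zero eigenvalue (singular; positive semidefinite but not definite), so H is neither positive definite, negative definite, nor indefinite. The second-order test alone is inconclusive -> degen.
(Indeed, f is constant along the null direction of H through x*, so x* is not a strict local extremum.)

degen


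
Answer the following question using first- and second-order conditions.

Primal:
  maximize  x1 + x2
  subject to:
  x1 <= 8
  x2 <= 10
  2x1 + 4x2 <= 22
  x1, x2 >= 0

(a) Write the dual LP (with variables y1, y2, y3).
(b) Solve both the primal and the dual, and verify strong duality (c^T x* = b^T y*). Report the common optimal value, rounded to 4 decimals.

The standard primal-dual pair for 'max c^T x s.t. A x <= b, x >= 0' is:
  Dual:  min b^T y  s.t.  A^T y >= c,  y >= 0.

So the dual LP is:
  minimize  8y1 + 10y2 + 22y3
  subject to:
    y1 + 2y3 >= 1
    y2 + 4y3 >= 1
    y1, y2, y3 >= 0

Solving the primal: x* = (8, 1.5).
  primal value c^T x* = 9.5.
Solving the dual: y* = (0.5, 0, 0.25).
  dual value b^T y* = 9.5.
Strong duality: c^T x* = b^T y*. Confirmed.

9.5


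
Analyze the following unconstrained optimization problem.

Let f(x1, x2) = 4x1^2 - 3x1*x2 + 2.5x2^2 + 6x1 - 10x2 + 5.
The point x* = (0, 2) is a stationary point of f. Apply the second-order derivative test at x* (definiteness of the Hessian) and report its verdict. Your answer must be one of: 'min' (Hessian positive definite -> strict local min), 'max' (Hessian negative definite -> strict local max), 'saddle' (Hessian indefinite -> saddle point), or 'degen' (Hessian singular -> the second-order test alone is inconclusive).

Compute the Hessian H = grad^2 f:
  H = [[8, -3], [-3, 5]]
Verify stationarity: grad f(x*) = H x* + g = (0, 0).
Eigenvalues of H: 3.1459, 9.8541.
Both eigenvalues > 0, so H is positive definite -> x* is a strict local min.

min


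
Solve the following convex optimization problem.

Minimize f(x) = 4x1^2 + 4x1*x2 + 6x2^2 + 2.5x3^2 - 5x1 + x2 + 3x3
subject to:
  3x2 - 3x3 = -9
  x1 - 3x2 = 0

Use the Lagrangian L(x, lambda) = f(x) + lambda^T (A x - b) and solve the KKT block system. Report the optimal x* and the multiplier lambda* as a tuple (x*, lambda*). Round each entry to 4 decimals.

Form the Lagrangian:
  L(x, lambda) = (1/2) x^T Q x + c^T x + lambda^T (A x - b)
Stationarity (grad_x L = 0): Q x + c + A^T lambda = 0.
Primal feasibility: A x = b.

This gives the KKT block system:
  [ Q   A^T ] [ x     ]   [-c ]
  [ A    0  ] [ lambda ] = [ b ]

Solving the linear system:
  x*      = (-0.1062, -0.0354, 2.9646)
  lambda* = (5.941, 5.9912)
  f(x*)   = 31.4292

x* = (-0.1062, -0.0354, 2.9646), lambda* = (5.941, 5.9912)


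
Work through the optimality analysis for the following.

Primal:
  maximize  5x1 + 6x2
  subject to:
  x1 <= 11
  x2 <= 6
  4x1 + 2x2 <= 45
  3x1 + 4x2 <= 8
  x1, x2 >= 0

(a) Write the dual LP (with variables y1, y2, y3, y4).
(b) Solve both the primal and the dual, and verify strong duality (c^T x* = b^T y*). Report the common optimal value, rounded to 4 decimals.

The standard primal-dual pair for 'max c^T x s.t. A x <= b, x >= 0' is:
  Dual:  min b^T y  s.t.  A^T y >= c,  y >= 0.

So the dual LP is:
  minimize  11y1 + 6y2 + 45y3 + 8y4
  subject to:
    y1 + 4y3 + 3y4 >= 5
    y2 + 2y3 + 4y4 >= 6
    y1, y2, y3, y4 >= 0

Solving the primal: x* = (2.6667, 0).
  primal value c^T x* = 13.3333.
Solving the dual: y* = (0, 0, 0, 1.6667).
  dual value b^T y* = 13.3333.
Strong duality: c^T x* = b^T y*. Confirmed.

13.3333


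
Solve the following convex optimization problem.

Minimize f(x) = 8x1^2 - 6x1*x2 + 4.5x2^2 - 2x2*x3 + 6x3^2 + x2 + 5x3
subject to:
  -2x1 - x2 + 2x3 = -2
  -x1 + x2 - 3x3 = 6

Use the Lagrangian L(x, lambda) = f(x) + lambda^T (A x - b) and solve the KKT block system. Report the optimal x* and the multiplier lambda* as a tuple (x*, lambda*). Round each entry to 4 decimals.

Form the Lagrangian:
  L(x, lambda) = (1/2) x^T Q x + c^T x + lambda^T (A x - b)
Stationarity (grad_x L = 0): Q x + c + A^T lambda = 0.
Primal feasibility: A x = b.

This gives the KKT block system:
  [ Q   A^T ] [ x     ]   [-c ]
  [ A    0  ] [ lambda ] = [ b ]

Solving the linear system:
  x*      = (-0.6986, -0.4114, -1.9043)
  lambda* = (-1.1371, -6.4343)
  f(x*)   = 13.1993

x* = (-0.6986, -0.4114, -1.9043), lambda* = (-1.1371, -6.4343)


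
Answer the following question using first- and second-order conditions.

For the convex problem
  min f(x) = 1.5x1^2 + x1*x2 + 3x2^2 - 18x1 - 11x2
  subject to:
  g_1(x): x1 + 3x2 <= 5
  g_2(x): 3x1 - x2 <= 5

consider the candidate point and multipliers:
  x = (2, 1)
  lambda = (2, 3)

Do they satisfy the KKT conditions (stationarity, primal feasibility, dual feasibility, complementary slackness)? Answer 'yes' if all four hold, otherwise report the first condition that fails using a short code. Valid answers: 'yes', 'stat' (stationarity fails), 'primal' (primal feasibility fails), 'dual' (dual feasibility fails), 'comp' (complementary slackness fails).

Gradient of f: grad f(x) = Q x + c = (-11, -3)
Constraint values g_i(x) = a_i^T x - b_i:
  g_1((2, 1)) = 0
  g_2((2, 1)) = 0
Stationarity residual: grad f(x) + sum_i lambda_i a_i = (0, 0)
  -> stationarity OK
Primal feasibility (all g_i <= 0): OK
Dual feasibility (all lambda_i >= 0): OK
Complementary slackness (lambda_i * g_i(x) = 0 for all i): OK

Verdict: yes, KKT holds.

yes


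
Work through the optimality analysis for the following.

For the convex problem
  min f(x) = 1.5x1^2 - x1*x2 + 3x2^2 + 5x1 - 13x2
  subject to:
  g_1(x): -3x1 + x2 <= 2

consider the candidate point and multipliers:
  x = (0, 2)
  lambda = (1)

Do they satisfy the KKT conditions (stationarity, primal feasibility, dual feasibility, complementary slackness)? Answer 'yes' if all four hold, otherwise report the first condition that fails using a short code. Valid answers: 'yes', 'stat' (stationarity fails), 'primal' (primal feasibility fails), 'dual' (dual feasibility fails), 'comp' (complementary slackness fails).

Gradient of f: grad f(x) = Q x + c = (3, -1)
Constraint values g_i(x) = a_i^T x - b_i:
  g_1((0, 2)) = 0
Stationarity residual: grad f(x) + sum_i lambda_i a_i = (0, 0)
  -> stationarity OK
Primal feasibility (all g_i <= 0): OK
Dual feasibility (all lambda_i >= 0): OK
Complementary slackness (lambda_i * g_i(x) = 0 for all i): OK

Verdict: yes, KKT holds.

yes


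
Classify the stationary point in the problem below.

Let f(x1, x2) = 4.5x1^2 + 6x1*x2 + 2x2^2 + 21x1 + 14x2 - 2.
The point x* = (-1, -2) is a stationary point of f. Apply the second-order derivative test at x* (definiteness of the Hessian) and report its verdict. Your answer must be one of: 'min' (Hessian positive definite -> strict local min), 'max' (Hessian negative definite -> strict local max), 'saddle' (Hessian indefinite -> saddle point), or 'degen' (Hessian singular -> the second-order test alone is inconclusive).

Compute the Hessian H = grad^2 f:
  H = [[9, 6], [6, 4]]
Verify stationarity: grad f(x*) = H x* + g = (0, 0).
Eigenvalues of H: 0, 13.
H has a zero eigenvalue (singular; positive semidefinite but not definite), so H is neither positive definite, negative definite, nor indefinite. The second-order test alone is inconclusive -> degen.
(Indeed, f is constant along the null direction of H through x*, so x* is not a strict local extremum.)

degen


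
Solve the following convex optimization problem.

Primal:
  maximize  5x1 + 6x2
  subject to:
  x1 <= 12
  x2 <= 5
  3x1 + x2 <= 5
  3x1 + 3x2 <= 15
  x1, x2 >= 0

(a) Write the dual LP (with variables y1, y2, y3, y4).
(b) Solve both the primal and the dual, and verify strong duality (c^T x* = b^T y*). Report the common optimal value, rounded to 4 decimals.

The standard primal-dual pair for 'max c^T x s.t. A x <= b, x >= 0' is:
  Dual:  min b^T y  s.t.  A^T y >= c,  y >= 0.

So the dual LP is:
  minimize  12y1 + 5y2 + 5y3 + 15y4
  subject to:
    y1 + 3y3 + 3y4 >= 5
    y2 + y3 + 3y4 >= 6
    y1, y2, y3, y4 >= 0

Solving the primal: x* = (0, 5).
  primal value c^T x* = 30.
Solving the dual: y* = (0, 4.3333, 1.6667, 0).
  dual value b^T y* = 30.
Strong duality: c^T x* = b^T y*. Confirmed.

30


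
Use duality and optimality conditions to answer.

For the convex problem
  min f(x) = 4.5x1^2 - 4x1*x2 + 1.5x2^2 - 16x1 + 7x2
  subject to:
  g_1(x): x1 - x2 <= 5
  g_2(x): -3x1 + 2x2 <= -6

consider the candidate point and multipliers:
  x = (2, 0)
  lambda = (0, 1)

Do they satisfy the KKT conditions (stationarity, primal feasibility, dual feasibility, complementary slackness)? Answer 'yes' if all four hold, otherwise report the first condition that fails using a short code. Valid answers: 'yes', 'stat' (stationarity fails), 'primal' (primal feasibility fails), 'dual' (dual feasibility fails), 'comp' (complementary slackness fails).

Gradient of f: grad f(x) = Q x + c = (2, -1)
Constraint values g_i(x) = a_i^T x - b_i:
  g_1((2, 0)) = -3
  g_2((2, 0)) = 0
Stationarity residual: grad f(x) + sum_i lambda_i a_i = (-1, 1)
  -> stationarity FAILS
Primal feasibility (all g_i <= 0): OK
Dual feasibility (all lambda_i >= 0): OK
Complementary slackness (lambda_i * g_i(x) = 0 for all i): OK

Verdict: the first failing condition is stationarity -> stat.

stat


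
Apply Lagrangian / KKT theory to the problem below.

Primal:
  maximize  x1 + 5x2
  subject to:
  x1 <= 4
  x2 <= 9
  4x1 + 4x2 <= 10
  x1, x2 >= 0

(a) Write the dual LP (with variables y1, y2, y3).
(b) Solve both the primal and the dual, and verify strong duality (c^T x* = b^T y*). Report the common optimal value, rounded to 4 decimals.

The standard primal-dual pair for 'max c^T x s.t. A x <= b, x >= 0' is:
  Dual:  min b^T y  s.t.  A^T y >= c,  y >= 0.

So the dual LP is:
  minimize  4y1 + 9y2 + 10y3
  subject to:
    y1 + 4y3 >= 1
    y2 + 4y3 >= 5
    y1, y2, y3 >= 0

Solving the primal: x* = (0, 2.5).
  primal value c^T x* = 12.5.
Solving the dual: y* = (0, 0, 1.25).
  dual value b^T y* = 12.5.
Strong duality: c^T x* = b^T y*. Confirmed.

12.5


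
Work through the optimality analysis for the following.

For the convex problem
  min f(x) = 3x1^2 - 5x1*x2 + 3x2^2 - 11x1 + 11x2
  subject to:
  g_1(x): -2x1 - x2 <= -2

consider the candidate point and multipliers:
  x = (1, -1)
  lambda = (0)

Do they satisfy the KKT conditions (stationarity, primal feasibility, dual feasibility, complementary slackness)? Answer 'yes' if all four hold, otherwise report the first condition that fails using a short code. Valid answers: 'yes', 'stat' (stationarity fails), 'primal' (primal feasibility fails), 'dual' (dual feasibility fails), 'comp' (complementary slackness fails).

Gradient of f: grad f(x) = Q x + c = (0, 0)
Constraint values g_i(x) = a_i^T x - b_i:
  g_1((1, -1)) = 1
Stationarity residual: grad f(x) + sum_i lambda_i a_i = (0, 0)
  -> stationarity OK
Primal feasibility (all g_i <= 0): FAILS
Dual feasibility (all lambda_i >= 0): OK
Complementary slackness (lambda_i * g_i(x) = 0 for all i): OK

Verdict: the first failing condition is primal_feasibility -> primal.

primal


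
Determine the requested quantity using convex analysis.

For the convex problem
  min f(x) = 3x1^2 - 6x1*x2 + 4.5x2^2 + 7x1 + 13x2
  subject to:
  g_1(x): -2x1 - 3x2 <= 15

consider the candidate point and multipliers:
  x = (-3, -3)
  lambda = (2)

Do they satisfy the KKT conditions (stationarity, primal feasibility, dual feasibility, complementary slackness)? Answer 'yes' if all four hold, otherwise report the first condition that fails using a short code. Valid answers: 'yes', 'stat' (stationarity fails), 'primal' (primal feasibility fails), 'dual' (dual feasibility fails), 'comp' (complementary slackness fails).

Gradient of f: grad f(x) = Q x + c = (7, 4)
Constraint values g_i(x) = a_i^T x - b_i:
  g_1((-3, -3)) = 0
Stationarity residual: grad f(x) + sum_i lambda_i a_i = (3, -2)
  -> stationarity FAILS
Primal feasibility (all g_i <= 0): OK
Dual feasibility (all lambda_i >= 0): OK
Complementary slackness (lambda_i * g_i(x) = 0 for all i): OK

Verdict: the first failing condition is stationarity -> stat.

stat


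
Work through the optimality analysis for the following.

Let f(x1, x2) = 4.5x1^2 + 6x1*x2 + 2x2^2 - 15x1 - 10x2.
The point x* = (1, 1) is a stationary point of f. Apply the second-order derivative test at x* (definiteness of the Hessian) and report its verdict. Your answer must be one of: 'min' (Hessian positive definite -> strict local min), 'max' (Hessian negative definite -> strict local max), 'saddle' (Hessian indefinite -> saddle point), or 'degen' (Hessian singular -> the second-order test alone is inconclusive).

Compute the Hessian H = grad^2 f:
  H = [[9, 6], [6, 4]]
Verify stationarity: grad f(x*) = H x* + g = (0, 0).
Eigenvalues of H: 0, 13.
H has a zero eigenvalue (singular; positive semidefinite but not definite), so H is neither positive definite, negative definite, nor indefinite. The second-order test alone is inconclusive -> degen.
(Indeed, f is constant along the null direction of H through x*, so x* is not a strict local extremum.)

degen


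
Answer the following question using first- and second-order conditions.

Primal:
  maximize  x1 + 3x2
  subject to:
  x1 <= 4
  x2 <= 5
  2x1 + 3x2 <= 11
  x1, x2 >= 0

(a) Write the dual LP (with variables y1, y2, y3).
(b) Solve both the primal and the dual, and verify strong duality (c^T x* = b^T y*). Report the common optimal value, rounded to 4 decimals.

The standard primal-dual pair for 'max c^T x s.t. A x <= b, x >= 0' is:
  Dual:  min b^T y  s.t.  A^T y >= c,  y >= 0.

So the dual LP is:
  minimize  4y1 + 5y2 + 11y3
  subject to:
    y1 + 2y3 >= 1
    y2 + 3y3 >= 3
    y1, y2, y3 >= 0

Solving the primal: x* = (0, 3.6667).
  primal value c^T x* = 11.
Solving the dual: y* = (0, 0, 1).
  dual value b^T y* = 11.
Strong duality: c^T x* = b^T y*. Confirmed.

11


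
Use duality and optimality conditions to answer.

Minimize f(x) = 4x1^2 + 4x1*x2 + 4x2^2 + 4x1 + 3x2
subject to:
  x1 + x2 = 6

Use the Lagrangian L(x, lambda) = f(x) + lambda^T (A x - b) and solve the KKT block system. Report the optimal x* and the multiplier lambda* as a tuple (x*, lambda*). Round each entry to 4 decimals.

Form the Lagrangian:
  L(x, lambda) = (1/2) x^T Q x + c^T x + lambda^T (A x - b)
Stationarity (grad_x L = 0): Q x + c + A^T lambda = 0.
Primal feasibility: A x = b.

This gives the KKT block system:
  [ Q   A^T ] [ x     ]   [-c ]
  [ A    0  ] [ lambda ] = [ b ]

Solving the linear system:
  x*      = (2.875, 3.125)
  lambda* = (-39.5)
  f(x*)   = 128.9375

x* = (2.875, 3.125), lambda* = (-39.5)


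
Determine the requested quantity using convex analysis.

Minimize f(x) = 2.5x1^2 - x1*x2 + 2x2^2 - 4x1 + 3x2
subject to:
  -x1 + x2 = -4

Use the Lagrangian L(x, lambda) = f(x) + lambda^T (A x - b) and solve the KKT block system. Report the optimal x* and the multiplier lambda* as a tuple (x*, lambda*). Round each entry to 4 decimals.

Form the Lagrangian:
  L(x, lambda) = (1/2) x^T Q x + c^T x + lambda^T (A x - b)
Stationarity (grad_x L = 0): Q x + c + A^T lambda = 0.
Primal feasibility: A x = b.

This gives the KKT block system:
  [ Q   A^T ] [ x     ]   [-c ]
  [ A    0  ] [ lambda ] = [ b ]

Solving the linear system:
  x*      = (1.8571, -2.1429)
  lambda* = (7.4286)
  f(x*)   = 7.9286

x* = (1.8571, -2.1429), lambda* = (7.4286)


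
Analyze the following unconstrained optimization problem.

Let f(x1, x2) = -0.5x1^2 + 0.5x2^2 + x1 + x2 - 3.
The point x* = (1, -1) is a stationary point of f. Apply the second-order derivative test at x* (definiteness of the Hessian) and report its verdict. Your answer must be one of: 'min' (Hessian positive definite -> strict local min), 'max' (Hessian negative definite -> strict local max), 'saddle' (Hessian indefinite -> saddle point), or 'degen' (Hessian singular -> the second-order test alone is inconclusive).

Compute the Hessian H = grad^2 f:
  H = [[-1, 0], [0, 1]]
Verify stationarity: grad f(x*) = H x* + g = (0, 0).
Eigenvalues of H: -1, 1.
Eigenvalues have mixed signs, so H is indefinite -> x* is a saddle point.

saddle


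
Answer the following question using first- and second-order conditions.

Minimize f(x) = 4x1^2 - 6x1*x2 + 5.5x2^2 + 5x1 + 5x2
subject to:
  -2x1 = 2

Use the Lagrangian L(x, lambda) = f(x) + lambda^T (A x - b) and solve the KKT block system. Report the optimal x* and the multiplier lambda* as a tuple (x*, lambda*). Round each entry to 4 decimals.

Form the Lagrangian:
  L(x, lambda) = (1/2) x^T Q x + c^T x + lambda^T (A x - b)
Stationarity (grad_x L = 0): Q x + c + A^T lambda = 0.
Primal feasibility: A x = b.

This gives the KKT block system:
  [ Q   A^T ] [ x     ]   [-c ]
  [ A    0  ] [ lambda ] = [ b ]

Solving the linear system:
  x*      = (-1, -1)
  lambda* = (1.5)
  f(x*)   = -6.5

x* = (-1, -1), lambda* = (1.5)


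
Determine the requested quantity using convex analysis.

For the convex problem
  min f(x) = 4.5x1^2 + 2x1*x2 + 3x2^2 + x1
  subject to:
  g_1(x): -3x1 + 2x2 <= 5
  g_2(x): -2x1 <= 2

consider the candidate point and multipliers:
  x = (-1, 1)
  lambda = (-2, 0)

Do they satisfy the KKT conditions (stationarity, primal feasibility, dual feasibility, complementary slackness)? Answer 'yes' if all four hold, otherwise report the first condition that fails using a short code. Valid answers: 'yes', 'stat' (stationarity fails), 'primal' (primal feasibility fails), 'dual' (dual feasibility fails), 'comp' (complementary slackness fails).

Gradient of f: grad f(x) = Q x + c = (-6, 4)
Constraint values g_i(x) = a_i^T x - b_i:
  g_1((-1, 1)) = 0
  g_2((-1, 1)) = 0
Stationarity residual: grad f(x) + sum_i lambda_i a_i = (0, 0)
  -> stationarity OK
Primal feasibility (all g_i <= 0): OK
Dual feasibility (all lambda_i >= 0): FAILS
Complementary slackness (lambda_i * g_i(x) = 0 for all i): OK

Verdict: the first failing condition is dual_feasibility -> dual.

dual


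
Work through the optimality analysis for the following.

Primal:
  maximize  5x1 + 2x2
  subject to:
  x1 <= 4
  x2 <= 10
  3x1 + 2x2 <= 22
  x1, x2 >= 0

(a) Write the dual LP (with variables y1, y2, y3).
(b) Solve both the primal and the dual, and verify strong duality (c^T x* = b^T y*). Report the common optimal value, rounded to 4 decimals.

The standard primal-dual pair for 'max c^T x s.t. A x <= b, x >= 0' is:
  Dual:  min b^T y  s.t.  A^T y >= c,  y >= 0.

So the dual LP is:
  minimize  4y1 + 10y2 + 22y3
  subject to:
    y1 + 3y3 >= 5
    y2 + 2y3 >= 2
    y1, y2, y3 >= 0

Solving the primal: x* = (4, 5).
  primal value c^T x* = 30.
Solving the dual: y* = (2, 0, 1).
  dual value b^T y* = 30.
Strong duality: c^T x* = b^T y*. Confirmed.

30


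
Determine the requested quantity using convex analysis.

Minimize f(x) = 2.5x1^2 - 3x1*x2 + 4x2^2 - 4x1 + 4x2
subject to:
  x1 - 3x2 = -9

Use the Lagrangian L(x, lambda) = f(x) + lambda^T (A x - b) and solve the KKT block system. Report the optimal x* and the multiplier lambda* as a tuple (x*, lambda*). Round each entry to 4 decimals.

Form the Lagrangian:
  L(x, lambda) = (1/2) x^T Q x + c^T x + lambda^T (A x - b)
Stationarity (grad_x L = 0): Q x + c + A^T lambda = 0.
Primal feasibility: A x = b.

This gives the KKT block system:
  [ Q   A^T ] [ x     ]   [-c ]
  [ A    0  ] [ lambda ] = [ b ]

Solving the linear system:
  x*      = (0.9429, 3.3143)
  lambda* = (9.2286)
  f(x*)   = 46.2714

x* = (0.9429, 3.3143), lambda* = (9.2286)


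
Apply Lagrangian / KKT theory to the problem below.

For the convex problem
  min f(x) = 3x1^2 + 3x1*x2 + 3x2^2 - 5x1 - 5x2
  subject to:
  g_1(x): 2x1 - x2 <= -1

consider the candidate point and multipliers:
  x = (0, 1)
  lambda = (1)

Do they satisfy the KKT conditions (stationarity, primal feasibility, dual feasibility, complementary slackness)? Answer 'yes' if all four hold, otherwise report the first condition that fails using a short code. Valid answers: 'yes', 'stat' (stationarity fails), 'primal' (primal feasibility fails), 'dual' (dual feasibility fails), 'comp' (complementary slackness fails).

Gradient of f: grad f(x) = Q x + c = (-2, 1)
Constraint values g_i(x) = a_i^T x - b_i:
  g_1((0, 1)) = 0
Stationarity residual: grad f(x) + sum_i lambda_i a_i = (0, 0)
  -> stationarity OK
Primal feasibility (all g_i <= 0): OK
Dual feasibility (all lambda_i >= 0): OK
Complementary slackness (lambda_i * g_i(x) = 0 for all i): OK

Verdict: yes, KKT holds.

yes


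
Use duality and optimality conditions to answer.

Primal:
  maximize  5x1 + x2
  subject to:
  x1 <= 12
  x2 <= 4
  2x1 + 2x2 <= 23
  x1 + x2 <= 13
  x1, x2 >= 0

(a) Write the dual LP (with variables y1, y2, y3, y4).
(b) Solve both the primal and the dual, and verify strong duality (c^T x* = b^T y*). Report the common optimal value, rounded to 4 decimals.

The standard primal-dual pair for 'max c^T x s.t. A x <= b, x >= 0' is:
  Dual:  min b^T y  s.t.  A^T y >= c,  y >= 0.

So the dual LP is:
  minimize  12y1 + 4y2 + 23y3 + 13y4
  subject to:
    y1 + 2y3 + y4 >= 5
    y2 + 2y3 + y4 >= 1
    y1, y2, y3, y4 >= 0

Solving the primal: x* = (11.5, 0).
  primal value c^T x* = 57.5.
Solving the dual: y* = (0, 0, 2.5, 0).
  dual value b^T y* = 57.5.
Strong duality: c^T x* = b^T y*. Confirmed.

57.5


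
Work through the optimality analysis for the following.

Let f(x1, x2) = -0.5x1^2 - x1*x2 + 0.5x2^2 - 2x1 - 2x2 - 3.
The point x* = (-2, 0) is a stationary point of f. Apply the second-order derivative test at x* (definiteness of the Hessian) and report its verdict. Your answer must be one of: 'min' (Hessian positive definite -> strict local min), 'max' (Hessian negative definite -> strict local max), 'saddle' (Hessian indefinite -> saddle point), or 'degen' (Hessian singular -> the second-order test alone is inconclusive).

Compute the Hessian H = grad^2 f:
  H = [[-1, -1], [-1, 1]]
Verify stationarity: grad f(x*) = H x* + g = (0, 0).
Eigenvalues of H: -1.4142, 1.4142.
Eigenvalues have mixed signs, so H is indefinite -> x* is a saddle point.

saddle


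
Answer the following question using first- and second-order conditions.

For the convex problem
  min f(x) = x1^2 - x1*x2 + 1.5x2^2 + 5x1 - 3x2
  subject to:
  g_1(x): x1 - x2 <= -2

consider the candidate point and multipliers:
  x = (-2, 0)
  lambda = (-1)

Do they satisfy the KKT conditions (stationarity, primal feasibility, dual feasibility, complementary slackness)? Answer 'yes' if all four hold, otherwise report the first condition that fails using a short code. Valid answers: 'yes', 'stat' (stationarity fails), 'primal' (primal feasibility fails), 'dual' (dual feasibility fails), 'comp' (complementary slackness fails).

Gradient of f: grad f(x) = Q x + c = (1, -1)
Constraint values g_i(x) = a_i^T x - b_i:
  g_1((-2, 0)) = 0
Stationarity residual: grad f(x) + sum_i lambda_i a_i = (0, 0)
  -> stationarity OK
Primal feasibility (all g_i <= 0): OK
Dual feasibility (all lambda_i >= 0): FAILS
Complementary slackness (lambda_i * g_i(x) = 0 for all i): OK

Verdict: the first failing condition is dual_feasibility -> dual.

dual
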